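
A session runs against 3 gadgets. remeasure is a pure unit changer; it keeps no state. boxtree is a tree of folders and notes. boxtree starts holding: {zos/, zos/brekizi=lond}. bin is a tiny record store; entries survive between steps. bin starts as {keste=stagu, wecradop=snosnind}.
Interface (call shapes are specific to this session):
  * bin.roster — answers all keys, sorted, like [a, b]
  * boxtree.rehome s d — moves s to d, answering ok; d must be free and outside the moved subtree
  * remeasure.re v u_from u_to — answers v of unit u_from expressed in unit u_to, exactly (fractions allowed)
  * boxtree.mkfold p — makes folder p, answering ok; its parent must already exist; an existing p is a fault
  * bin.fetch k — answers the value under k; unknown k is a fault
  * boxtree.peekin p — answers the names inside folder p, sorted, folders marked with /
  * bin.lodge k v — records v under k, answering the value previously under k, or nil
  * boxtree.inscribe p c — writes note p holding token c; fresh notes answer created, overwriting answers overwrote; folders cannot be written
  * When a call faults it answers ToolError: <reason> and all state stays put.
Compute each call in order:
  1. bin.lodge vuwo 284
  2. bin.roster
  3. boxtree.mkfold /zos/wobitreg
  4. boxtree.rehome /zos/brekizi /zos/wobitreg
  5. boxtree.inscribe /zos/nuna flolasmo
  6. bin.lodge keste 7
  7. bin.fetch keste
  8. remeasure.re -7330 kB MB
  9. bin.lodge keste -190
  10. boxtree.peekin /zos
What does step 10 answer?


# bin.lodge(vuwo, 284) -> nil
# bin.roster() -> [keste, vuwo, wecradop]
# boxtree.mkfold(/zos/wobitreg) -> ok
# boxtree.rehome(/zos/brekizi, /zos/wobitreg) -> ToolError: exists
# boxtree.inscribe(/zos/nuna, flolasmo) -> created
# bin.lodge(keste, 7) -> stagu
# bin.fetch(keste) -> 7
# remeasure.re(-7330, kB, MB) -> -733/100
# bin.lodge(keste, -190) -> 7
# boxtree.peekin(/zos) -> [brekizi, nuna, wobitreg/]

Answer: [brekizi, nuna, wobitreg/]


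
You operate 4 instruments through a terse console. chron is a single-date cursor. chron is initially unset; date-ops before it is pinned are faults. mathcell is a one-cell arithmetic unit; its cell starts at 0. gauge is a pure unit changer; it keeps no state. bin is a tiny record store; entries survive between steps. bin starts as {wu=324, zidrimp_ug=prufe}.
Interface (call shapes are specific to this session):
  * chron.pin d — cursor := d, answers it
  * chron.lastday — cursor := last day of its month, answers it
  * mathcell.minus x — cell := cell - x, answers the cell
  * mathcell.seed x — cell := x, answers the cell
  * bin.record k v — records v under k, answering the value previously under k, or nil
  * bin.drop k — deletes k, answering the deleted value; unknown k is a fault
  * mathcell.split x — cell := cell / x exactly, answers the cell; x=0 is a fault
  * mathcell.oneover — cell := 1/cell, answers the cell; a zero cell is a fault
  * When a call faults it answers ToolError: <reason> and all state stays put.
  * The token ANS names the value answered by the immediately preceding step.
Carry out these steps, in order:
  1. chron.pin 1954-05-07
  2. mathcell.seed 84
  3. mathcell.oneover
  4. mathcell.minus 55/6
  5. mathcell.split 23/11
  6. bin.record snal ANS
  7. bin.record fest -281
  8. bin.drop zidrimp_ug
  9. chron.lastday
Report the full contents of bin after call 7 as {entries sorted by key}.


Answer: {fest=-281, snal=-8459/1932, wu=324, zidrimp_ug=prufe}

Derivation:
% chron.pin d: 1954-05-07
:: 1954-05-07
% mathcell.seed x: 84
:: 84
% mathcell.oneover
:: 1/84
% mathcell.minus x: 55/6
:: -769/84
% mathcell.split x: 23/11
:: -8459/1932
% bin.record k: snal v: ANS
:: nil
% bin.record k: fest v: -281
:: nil
% bin.drop k: zidrimp_ug
:: prufe
% chron.lastday
:: 1954-05-31


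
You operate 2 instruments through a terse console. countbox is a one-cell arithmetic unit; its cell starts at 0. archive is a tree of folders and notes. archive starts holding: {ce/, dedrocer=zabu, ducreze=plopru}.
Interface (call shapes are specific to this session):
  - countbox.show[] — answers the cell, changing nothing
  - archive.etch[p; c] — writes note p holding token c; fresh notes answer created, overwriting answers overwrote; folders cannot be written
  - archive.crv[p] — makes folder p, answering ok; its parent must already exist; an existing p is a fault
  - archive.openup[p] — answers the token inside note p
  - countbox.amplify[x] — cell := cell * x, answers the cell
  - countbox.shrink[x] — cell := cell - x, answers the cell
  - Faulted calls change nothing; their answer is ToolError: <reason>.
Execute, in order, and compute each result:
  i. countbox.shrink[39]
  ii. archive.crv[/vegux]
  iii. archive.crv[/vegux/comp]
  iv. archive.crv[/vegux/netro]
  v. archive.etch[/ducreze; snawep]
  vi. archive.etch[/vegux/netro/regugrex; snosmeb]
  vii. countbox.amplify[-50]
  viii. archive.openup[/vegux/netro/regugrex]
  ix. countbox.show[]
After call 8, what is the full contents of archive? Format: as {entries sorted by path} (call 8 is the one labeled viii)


Answer: {ce/, dedrocer=zabu, ducreze=snawep, vegux/, vegux/comp/, vegux/netro/, vegux/netro/regugrex=snosmeb}

Derivation:
Then shrink with 39: -39.
I call crv with /vegux: ok.
Now I run crv with /vegux/comp, — result: ok.
Now I run crv with /vegux/netro: ok.
I run etch with /ducreze, snawep, → overwrote.
Using etch with /vegux/netro/regugrex, snosmeb, — result: created.
Invoking amplify with -50, which returns 1950.
I run openup with /vegux/netro/regugrex, and observe snosmeb.
Invoking show, which returns 1950.


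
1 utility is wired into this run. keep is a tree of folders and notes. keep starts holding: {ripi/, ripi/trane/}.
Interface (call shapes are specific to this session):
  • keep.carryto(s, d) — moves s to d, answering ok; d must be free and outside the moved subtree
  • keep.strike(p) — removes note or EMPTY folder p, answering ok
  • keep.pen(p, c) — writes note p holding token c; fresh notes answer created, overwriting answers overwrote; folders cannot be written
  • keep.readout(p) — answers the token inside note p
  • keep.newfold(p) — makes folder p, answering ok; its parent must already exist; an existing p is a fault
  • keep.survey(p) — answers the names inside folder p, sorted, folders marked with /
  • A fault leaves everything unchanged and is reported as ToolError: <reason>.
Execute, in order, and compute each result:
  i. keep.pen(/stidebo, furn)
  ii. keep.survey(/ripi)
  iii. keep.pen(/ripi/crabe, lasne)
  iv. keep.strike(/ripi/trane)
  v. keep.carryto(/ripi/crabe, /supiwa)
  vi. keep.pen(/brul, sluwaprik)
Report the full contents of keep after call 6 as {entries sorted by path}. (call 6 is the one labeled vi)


-- 1. keep.pen(/stidebo, furn) : created
-- 2. keep.survey(/ripi) : [trane/]
-- 3. keep.pen(/ripi/crabe, lasne) : created
-- 4. keep.strike(/ripi/trane) : ok
-- 5. keep.carryto(/ripi/crabe, /supiwa) : ok
-- 6. keep.pen(/brul, sluwaprik) : created

Answer: {brul=sluwaprik, ripi/, stidebo=furn, supiwa=lasne}


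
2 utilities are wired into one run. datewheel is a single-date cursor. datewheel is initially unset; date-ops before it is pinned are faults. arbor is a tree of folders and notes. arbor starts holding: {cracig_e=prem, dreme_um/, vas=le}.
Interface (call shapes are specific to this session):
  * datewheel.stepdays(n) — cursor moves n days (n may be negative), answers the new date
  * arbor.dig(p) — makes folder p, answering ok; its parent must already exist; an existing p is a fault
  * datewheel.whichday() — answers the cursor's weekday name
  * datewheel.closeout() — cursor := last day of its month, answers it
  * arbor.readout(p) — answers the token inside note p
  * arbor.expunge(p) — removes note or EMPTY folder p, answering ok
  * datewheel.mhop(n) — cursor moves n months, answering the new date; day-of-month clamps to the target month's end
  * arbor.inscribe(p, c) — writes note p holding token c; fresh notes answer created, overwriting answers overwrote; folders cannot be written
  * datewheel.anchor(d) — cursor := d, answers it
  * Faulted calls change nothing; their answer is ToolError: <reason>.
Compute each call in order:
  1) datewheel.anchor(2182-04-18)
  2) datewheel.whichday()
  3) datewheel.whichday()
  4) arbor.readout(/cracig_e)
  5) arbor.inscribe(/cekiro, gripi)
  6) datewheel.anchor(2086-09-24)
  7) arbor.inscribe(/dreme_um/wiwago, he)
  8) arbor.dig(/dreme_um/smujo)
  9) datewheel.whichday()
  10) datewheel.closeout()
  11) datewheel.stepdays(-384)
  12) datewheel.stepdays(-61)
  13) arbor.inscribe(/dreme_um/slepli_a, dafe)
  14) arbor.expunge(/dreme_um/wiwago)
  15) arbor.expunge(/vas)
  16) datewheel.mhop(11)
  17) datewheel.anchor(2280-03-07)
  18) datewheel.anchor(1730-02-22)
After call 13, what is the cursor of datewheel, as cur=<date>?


Answer: cur=2085-07-12

Derivation:
$ datewheel.anchor d='2182-04-18'
  2182-04-18
$ datewheel.whichday
  Thursday
$ datewheel.whichday
  Thursday
$ arbor.readout p='/cracig_e'
  prem
$ arbor.inscribe p='/cekiro' c='gripi'
  created
$ datewheel.anchor d='2086-09-24'
  2086-09-24
$ arbor.inscribe p='/dreme_um/wiwago' c='he'
  created
$ arbor.dig p='/dreme_um/smujo'
  ok
$ datewheel.whichday
  Tuesday
$ datewheel.closeout
  2086-09-30
$ datewheel.stepdays n='-384'
  2085-09-11
$ datewheel.stepdays n='-61'
  2085-07-12
$ arbor.inscribe p='/dreme_um/slepli_a' c='dafe'
  created
$ arbor.expunge p='/dreme_um/wiwago'
  ok
$ arbor.expunge p='/vas'
  ok
$ datewheel.mhop n='11'
  2086-06-12
$ datewheel.anchor d='2280-03-07'
  2280-03-07
$ datewheel.anchor d='1730-02-22'
  1730-02-22


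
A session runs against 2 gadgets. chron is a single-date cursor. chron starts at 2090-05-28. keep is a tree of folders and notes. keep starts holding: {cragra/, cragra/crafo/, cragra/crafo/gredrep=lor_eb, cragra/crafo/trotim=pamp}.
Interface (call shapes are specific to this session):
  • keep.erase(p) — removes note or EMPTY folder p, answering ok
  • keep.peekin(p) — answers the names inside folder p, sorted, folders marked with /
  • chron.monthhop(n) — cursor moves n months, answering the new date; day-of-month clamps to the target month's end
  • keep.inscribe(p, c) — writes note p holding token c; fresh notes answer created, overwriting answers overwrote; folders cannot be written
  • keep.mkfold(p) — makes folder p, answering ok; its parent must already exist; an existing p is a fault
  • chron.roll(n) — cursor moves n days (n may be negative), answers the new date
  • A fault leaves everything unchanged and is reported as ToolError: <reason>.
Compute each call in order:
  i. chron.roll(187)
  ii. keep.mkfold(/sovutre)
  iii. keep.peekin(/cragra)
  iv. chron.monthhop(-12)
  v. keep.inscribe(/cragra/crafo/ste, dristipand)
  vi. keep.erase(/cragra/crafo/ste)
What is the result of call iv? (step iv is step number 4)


I use chron.roll using 187, and see 2090-12-01.
I use keep.mkfold using /sovutre: ok.
I run keep.peekin using /cragra, and observe [crafo/].
Then chron.monthhop using -12, giving 2089-12-01.
Then keep.inscribe using /cragra/crafo/ste, dristipand, and observe created.
Calling keep.erase using /cragra/crafo/ste, giving ok.

Answer: 2089-12-01


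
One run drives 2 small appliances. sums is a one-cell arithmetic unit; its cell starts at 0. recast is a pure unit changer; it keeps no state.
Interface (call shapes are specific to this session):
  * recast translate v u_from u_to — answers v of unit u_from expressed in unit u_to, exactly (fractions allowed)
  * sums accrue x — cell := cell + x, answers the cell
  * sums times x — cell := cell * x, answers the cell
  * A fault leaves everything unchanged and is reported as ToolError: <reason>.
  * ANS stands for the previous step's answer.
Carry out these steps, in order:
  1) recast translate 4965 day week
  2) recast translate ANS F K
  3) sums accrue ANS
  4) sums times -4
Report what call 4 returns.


$ recast translate v: 4965 u_from: day u_to: week
  4965/7
$ recast translate v: ANS u_from: F u_to: K
  818269/1260
$ sums accrue x: ANS
  818269/1260
$ sums times x: -4
  -818269/315

Answer: -818269/315


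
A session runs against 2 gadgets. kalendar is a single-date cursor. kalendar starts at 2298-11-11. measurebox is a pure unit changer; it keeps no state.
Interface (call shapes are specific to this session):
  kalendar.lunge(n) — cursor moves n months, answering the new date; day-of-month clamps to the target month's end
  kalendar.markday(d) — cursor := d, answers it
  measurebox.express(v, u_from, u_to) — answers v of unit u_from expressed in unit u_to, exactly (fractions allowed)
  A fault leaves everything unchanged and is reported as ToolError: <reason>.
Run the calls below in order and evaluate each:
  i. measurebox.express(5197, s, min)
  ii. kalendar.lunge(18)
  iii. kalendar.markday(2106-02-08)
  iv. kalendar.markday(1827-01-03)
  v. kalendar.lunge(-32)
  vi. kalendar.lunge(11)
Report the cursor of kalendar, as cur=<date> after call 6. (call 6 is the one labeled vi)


Do: measurebox.express[v→5197; u_from→s; u_to→min]
See: 5197/60
Do: kalendar.lunge[n→18]
See: 2300-05-11
Do: kalendar.markday[d→2106-02-08]
See: 2106-02-08
Do: kalendar.markday[d→1827-01-03]
See: 1827-01-03
Do: kalendar.lunge[n→-32]
See: 1824-05-03
Do: kalendar.lunge[n→11]
See: 1825-04-03

Answer: cur=1825-04-03


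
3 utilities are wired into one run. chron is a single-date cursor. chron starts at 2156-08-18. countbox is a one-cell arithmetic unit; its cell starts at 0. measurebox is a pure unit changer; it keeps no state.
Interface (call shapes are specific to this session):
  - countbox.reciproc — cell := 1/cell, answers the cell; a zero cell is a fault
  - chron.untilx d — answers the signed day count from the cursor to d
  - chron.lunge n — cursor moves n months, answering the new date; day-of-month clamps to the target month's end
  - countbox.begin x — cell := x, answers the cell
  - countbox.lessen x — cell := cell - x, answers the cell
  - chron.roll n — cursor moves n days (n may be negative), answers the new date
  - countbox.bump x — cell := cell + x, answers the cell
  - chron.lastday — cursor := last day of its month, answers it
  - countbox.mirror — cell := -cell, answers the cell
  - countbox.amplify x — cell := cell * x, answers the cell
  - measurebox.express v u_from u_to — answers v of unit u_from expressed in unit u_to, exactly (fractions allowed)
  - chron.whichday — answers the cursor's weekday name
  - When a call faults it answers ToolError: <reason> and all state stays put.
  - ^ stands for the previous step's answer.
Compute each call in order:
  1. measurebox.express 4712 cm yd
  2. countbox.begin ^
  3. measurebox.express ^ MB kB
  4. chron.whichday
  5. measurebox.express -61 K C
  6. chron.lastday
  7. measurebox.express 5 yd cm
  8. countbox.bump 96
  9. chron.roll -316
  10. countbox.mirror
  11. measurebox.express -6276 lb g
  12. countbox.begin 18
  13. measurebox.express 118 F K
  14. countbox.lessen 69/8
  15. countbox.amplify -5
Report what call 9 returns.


Answer: 2155-10-20

Derivation:
CALL measurebox.express[v→4712; u_from→cm; u_to→yd]
RET  58900/1143
CALL countbox.begin[x→^]
RET  58900/1143
CALL measurebox.express[v→^; u_from→MB; u_to→kB]
RET  58900000/1143
CALL chron.whichday[]
RET  Wednesday
CALL measurebox.express[v→-61; u_from→K; u_to→C]
RET  -6683/20
CALL chron.lastday[]
RET  2156-08-31
CALL measurebox.express[v→5; u_from→yd; u_to→cm]
RET  2286/5
CALL countbox.bump[x→96]
RET  168628/1143
CALL chron.roll[n→-316]
RET  2155-10-20
CALL countbox.mirror[]
RET  -168628/1143
CALL measurebox.express[v→-6276; u_from→lb; u_to→g]
RET  -71168642853/25000
CALL countbox.begin[x→18]
RET  18
CALL measurebox.express[v→118; u_from→F; u_to→K]
RET  57767/180
CALL countbox.lessen[x→69/8]
RET  75/8
CALL countbox.amplify[x→-5]
RET  -375/8


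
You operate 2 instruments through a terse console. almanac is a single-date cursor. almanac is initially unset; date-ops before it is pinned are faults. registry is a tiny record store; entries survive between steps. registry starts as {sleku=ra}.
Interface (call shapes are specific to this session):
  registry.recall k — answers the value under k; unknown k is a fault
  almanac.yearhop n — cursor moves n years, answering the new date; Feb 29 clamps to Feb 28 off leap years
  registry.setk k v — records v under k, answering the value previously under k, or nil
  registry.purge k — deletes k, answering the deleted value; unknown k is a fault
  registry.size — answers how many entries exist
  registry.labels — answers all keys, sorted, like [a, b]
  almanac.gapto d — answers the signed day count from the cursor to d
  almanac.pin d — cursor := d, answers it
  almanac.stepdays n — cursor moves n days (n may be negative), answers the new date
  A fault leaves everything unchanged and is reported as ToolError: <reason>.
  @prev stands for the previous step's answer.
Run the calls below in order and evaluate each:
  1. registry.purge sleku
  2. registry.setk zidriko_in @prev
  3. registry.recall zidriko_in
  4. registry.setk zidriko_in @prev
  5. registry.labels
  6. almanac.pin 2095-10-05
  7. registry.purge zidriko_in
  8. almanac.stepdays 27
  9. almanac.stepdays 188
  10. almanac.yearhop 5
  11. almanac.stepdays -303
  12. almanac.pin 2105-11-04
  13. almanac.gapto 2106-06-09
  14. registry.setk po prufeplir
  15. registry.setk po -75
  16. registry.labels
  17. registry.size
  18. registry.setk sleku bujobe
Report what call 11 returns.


Answer: 2100-07-08

Derivation:
·→ purge(k=sleku)
·← ra
·→ setk(k=zidriko_in, v=@prev)
·← nil
·→ recall(k=zidriko_in)
·← ra
·→ setk(k=zidriko_in, v=@prev)
·← ra
·→ labels()
·← [zidriko_in]
·→ pin(d=2095-10-05)
·← 2095-10-05
·→ purge(k=zidriko_in)
·← ra
·→ stepdays(n=27)
·← 2095-11-01
·→ stepdays(n=188)
·← 2096-05-07
·→ yearhop(n=5)
·← 2101-05-07
·→ stepdays(n=-303)
·← 2100-07-08
·→ pin(d=2105-11-04)
·← 2105-11-04
·→ gapto(d=2106-06-09)
·← 217
·→ setk(k=po, v=prufeplir)
·← nil
·→ setk(k=po, v=-75)
·← prufeplir
·→ labels()
·← [po]
·→ size()
·← 1
·→ setk(k=sleku, v=bujobe)
·← nil


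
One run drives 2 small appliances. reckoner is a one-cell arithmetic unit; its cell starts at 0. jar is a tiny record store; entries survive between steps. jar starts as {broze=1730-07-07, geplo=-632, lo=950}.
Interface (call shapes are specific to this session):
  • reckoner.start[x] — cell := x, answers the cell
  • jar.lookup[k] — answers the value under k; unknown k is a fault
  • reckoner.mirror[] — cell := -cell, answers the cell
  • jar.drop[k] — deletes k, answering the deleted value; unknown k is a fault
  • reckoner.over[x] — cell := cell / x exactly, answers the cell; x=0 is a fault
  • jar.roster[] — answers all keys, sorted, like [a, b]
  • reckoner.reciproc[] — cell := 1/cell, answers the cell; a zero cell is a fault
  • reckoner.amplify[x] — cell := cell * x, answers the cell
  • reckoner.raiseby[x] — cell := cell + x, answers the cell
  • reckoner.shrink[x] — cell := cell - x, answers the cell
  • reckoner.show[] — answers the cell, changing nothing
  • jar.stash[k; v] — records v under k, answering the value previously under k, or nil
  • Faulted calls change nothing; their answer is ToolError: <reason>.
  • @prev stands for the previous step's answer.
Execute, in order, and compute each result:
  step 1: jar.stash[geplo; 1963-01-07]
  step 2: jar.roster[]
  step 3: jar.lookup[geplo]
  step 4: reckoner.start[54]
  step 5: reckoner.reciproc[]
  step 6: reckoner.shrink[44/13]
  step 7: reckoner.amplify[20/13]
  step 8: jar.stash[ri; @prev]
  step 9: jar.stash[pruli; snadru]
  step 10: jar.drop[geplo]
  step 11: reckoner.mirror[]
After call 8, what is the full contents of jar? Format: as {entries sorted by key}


Next I call stash on geplo, 1963-01-07, yielding -632.
I try roster, → [broze, geplo, lo].
Using lookup on geplo, and get 1963-01-07.
I run start on 54, — result: 54.
I invoke reciproc(), giving 1/54.
Now I run shrink on 44/13, → -2363/702.
Using amplify on 20/13, → -23630/4563.
I use stash on ri, @prev, which returns nil.
Then stash on pruli, snadru, giving nil.
I use drop on geplo, and observe 1963-01-07.
Then mirror(): 23630/4563.

Answer: {broze=1730-07-07, geplo=1963-01-07, lo=950, ri=-23630/4563}


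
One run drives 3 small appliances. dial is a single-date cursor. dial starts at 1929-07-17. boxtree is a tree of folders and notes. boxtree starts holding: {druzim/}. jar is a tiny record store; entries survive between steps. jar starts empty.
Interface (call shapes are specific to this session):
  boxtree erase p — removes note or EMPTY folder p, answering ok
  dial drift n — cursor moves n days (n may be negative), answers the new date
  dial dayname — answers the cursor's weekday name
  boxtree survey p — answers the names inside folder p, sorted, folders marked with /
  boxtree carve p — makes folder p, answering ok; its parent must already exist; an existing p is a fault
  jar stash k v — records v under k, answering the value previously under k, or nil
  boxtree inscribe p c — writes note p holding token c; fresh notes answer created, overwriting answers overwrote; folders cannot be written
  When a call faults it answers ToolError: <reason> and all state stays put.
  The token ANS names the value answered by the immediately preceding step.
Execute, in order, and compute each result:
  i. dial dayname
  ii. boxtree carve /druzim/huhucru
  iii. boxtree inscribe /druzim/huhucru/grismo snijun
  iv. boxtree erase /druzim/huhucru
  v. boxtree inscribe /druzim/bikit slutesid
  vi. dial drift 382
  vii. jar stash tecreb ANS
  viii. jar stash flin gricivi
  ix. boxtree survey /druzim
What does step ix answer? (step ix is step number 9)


Answer: [bikit, huhucru/]

Derivation:
Using dial dayname(): Wednesday.
I call boxtree carve with p→/druzim/huhucru, and see ok.
Calling boxtree inscribe with p→/druzim/huhucru/grismo, c→snijun, and get created.
I try boxtree erase with p→/druzim/huhucru, yielding ToolError: not empty.
Now I run boxtree inscribe with p→/druzim/bikit, c→slutesid, giving created.
Now I run dial drift with n→382, → 1930-08-03.
Using jar stash with k→tecreb, v→ANS, which returns nil.
I invoke jar stash with k→flin, v→gricivi, — result: nil.
I invoke boxtree survey with p→/druzim, and observe [bikit, huhucru/].


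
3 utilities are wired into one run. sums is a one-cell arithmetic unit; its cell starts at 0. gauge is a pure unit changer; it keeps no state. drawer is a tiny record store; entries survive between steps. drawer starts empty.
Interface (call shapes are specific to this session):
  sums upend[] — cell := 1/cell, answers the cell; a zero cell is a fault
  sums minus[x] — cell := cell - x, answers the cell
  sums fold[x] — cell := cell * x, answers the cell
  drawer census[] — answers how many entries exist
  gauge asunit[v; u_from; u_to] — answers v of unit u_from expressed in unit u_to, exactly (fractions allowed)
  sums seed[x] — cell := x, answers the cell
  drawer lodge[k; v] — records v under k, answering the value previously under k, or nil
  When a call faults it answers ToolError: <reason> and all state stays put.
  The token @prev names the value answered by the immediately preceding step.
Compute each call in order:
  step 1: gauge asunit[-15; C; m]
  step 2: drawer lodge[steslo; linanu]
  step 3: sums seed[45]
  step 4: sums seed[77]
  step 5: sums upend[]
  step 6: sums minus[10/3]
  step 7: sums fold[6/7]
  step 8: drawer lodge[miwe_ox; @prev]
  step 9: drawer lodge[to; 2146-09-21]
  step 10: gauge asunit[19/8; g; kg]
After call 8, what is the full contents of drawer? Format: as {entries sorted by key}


~$ gauge asunit v=-15 u_from=C u_to=m
[out] ToolError: incompatible units
~$ drawer lodge k=steslo v=linanu
[out] nil
~$ sums seed x=45
[out] 45
~$ sums seed x=77
[out] 77
~$ sums upend
[out] 1/77
~$ sums minus x=10/3
[out] -767/231
~$ sums fold x=6/7
[out] -1534/539
~$ drawer lodge k=miwe_ox v=@prev
[out] nil
~$ drawer lodge k=to v=2146-09-21
[out] nil
~$ gauge asunit v=19/8 u_from=g u_to=kg
[out] 19/8000

Answer: {miwe_ox=-1534/539, steslo=linanu}


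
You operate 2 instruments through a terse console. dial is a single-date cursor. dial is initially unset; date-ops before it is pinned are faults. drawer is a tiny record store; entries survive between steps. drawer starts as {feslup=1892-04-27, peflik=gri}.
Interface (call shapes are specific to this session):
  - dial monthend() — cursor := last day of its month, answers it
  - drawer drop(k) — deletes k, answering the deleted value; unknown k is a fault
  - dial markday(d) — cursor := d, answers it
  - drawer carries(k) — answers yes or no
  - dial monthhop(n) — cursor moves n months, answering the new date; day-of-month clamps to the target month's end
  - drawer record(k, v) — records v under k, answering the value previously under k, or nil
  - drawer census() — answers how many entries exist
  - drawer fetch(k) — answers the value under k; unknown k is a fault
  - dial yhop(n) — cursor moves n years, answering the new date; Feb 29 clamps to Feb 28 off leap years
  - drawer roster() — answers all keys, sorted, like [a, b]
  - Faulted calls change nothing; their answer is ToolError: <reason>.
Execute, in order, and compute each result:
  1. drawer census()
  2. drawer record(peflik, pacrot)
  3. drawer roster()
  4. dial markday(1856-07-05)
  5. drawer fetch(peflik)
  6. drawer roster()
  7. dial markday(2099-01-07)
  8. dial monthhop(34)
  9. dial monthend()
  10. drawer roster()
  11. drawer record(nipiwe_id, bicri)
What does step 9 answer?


-> drawer census()
<- 2
-> drawer record(peflik, pacrot)
<- gri
-> drawer roster()
<- [feslup, peflik]
-> dial markday(1856-07-05)
<- 1856-07-05
-> drawer fetch(peflik)
<- pacrot
-> drawer roster()
<- [feslup, peflik]
-> dial markday(2099-01-07)
<- 2099-01-07
-> dial monthhop(34)
<- 2101-11-07
-> dial monthend()
<- 2101-11-30
-> drawer roster()
<- [feslup, peflik]
-> drawer record(nipiwe_id, bicri)
<- nil

Answer: 2101-11-30


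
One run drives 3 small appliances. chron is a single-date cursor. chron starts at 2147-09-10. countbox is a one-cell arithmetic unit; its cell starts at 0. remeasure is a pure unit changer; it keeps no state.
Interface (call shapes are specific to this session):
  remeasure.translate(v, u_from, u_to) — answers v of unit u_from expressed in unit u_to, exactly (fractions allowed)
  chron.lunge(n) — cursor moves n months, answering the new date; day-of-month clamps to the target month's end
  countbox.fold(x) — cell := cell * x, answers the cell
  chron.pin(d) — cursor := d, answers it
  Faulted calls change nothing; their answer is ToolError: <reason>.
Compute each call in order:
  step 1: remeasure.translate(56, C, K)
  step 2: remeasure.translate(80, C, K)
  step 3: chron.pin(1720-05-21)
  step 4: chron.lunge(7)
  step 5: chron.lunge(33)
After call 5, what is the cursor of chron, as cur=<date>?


Answer: cur=1723-09-21

Derivation:
·→ remeasure.translate(v=56, u_from=C, u_to=K)
·← 6583/20
·→ remeasure.translate(v=80, u_from=C, u_to=K)
·← 7063/20
·→ chron.pin(d=1720-05-21)
·← 1720-05-21
·→ chron.lunge(n=7)
·← 1720-12-21
·→ chron.lunge(n=33)
·← 1723-09-21


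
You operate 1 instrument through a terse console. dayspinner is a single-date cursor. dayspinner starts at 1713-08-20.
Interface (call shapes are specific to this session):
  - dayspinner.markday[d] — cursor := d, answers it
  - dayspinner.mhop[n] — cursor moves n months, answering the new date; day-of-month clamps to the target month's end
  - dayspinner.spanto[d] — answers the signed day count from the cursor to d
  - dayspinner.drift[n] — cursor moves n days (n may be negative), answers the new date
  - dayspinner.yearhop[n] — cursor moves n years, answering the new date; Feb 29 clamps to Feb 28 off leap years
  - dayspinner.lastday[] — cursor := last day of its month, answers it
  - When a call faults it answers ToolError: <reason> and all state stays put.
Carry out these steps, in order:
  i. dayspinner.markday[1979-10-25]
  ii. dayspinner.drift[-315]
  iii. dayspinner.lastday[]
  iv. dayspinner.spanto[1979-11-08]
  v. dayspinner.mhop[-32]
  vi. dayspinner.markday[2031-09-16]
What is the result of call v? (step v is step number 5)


Answer: 1976-04-30

Derivation:
Act: markday[d→1979-10-25]
Obs: 1979-10-25
Act: drift[n→-315]
Obs: 1978-12-14
Act: lastday[]
Obs: 1978-12-31
Act: spanto[d→1979-11-08]
Obs: 312
Act: mhop[n→-32]
Obs: 1976-04-30
Act: markday[d→2031-09-16]
Obs: 2031-09-16


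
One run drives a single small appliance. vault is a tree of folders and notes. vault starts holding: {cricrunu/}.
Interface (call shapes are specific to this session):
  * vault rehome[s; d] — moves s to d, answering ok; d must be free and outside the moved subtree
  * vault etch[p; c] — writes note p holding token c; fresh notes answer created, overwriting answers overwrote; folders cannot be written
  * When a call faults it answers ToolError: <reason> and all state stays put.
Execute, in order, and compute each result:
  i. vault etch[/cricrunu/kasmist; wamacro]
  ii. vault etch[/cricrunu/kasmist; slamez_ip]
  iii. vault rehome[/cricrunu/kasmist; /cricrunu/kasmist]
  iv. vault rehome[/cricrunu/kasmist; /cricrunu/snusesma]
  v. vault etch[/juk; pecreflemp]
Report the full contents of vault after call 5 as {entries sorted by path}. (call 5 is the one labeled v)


Step: vault etch[/cricrunu/kasmist; wamacro]
Result: created
Step: vault etch[/cricrunu/kasmist; slamez_ip]
Result: overwrote
Step: vault rehome[/cricrunu/kasmist; /cricrunu/kasmist]
Result: ToolError: exists
Step: vault rehome[/cricrunu/kasmist; /cricrunu/snusesma]
Result: ok
Step: vault etch[/juk; pecreflemp]
Result: created

Answer: {cricrunu/, cricrunu/snusesma=slamez_ip, juk=pecreflemp}


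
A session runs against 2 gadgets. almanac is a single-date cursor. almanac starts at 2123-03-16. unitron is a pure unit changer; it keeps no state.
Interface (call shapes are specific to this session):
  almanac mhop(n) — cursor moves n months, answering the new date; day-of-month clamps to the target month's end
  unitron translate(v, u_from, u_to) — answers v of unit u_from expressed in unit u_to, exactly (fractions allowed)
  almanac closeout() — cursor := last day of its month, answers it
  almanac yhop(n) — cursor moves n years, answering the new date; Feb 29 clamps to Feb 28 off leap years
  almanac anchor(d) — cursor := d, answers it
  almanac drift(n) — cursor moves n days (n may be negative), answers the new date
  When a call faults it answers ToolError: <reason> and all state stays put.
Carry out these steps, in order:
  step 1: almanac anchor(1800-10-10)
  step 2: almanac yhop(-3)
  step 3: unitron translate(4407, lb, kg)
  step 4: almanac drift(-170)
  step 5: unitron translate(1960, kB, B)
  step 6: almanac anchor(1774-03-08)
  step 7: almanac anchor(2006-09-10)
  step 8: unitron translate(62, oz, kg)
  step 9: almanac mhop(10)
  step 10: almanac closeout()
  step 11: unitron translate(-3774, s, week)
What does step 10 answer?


Answer: 2007-07-31

Derivation:
-> almanac anchor(d='1800-10-10')
<- 1800-10-10
-> almanac yhop(n='-3')
<- 1797-10-10
-> unitron translate(v='4407', u_from='lb', u_to='kg')
<- 199898157459/100000000
-> almanac drift(n='-170')
<- 1797-04-23
-> unitron translate(v='1960', u_from='kB', u_to='B')
<- 1960000
-> almanac anchor(d='1774-03-08')
<- 1774-03-08
-> almanac anchor(d='2006-09-10')
<- 2006-09-10
-> unitron translate(v='62', u_from='oz', u_to='kg')
<- 1406136347/800000000
-> almanac mhop(n='10')
<- 2007-07-10
-> almanac closeout()
<- 2007-07-31
-> unitron translate(v='-3774', u_from='s', u_to='week')
<- -629/100800


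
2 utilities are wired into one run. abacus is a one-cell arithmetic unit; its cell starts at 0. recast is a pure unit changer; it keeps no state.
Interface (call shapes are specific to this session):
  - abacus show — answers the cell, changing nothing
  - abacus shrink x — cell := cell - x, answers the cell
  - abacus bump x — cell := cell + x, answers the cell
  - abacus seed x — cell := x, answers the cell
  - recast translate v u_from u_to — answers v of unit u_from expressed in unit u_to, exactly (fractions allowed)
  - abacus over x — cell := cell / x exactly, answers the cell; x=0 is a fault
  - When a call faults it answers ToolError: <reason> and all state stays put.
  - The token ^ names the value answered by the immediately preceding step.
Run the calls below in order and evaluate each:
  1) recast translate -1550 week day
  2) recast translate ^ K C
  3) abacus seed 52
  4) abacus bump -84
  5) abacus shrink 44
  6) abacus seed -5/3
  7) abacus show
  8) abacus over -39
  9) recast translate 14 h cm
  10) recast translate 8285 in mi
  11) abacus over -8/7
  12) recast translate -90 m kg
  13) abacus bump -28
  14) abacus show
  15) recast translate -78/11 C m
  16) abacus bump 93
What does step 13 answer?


Answer: -26243/936

Derivation:
> recast translate v='-1550' u_from='week' u_to='day'
[out] -10850
> recast translate v='^' u_from='K' u_to='C'
[out] -222463/20
> abacus seed x='52'
[out] 52
> abacus bump x='-84'
[out] -32
> abacus shrink x='44'
[out] -76
> abacus seed x='-5/3'
[out] -5/3
> abacus show
[out] -5/3
> abacus over x='-39'
[out] 5/117
> recast translate v='14' u_from='h' u_to='cm'
[out] ToolError: incompatible units
> recast translate v='8285' u_from='in' u_to='mi'
[out] 1657/12672
> abacus over x='-8/7'
[out] -35/936
> recast translate v='-90' u_from='m' u_to='kg'
[out] ToolError: incompatible units
> abacus bump x='-28'
[out] -26243/936
> abacus show
[out] -26243/936
> recast translate v='-78/11' u_from='C' u_to='m'
[out] ToolError: incompatible units
> abacus bump x='93'
[out] 60805/936


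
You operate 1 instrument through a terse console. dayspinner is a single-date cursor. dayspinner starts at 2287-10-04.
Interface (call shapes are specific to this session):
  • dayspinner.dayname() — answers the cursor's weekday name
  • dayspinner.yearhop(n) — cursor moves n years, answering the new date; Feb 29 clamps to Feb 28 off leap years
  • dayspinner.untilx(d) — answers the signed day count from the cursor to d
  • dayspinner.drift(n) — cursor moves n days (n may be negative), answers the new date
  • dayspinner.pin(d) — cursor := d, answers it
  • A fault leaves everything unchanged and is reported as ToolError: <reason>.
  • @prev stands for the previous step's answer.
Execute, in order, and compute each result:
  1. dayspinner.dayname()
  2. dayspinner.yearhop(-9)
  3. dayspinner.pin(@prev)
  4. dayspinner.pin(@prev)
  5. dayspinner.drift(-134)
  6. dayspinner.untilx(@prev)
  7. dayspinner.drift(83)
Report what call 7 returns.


==> dayname()
<== Tuesday
==> yearhop(-9)
<== 2278-10-04
==> pin(@prev)
<== 2278-10-04
==> pin(@prev)
<== 2278-10-04
==> drift(-134)
<== 2278-05-23
==> untilx(@prev)
<== 0
==> drift(83)
<== 2278-08-14

Answer: 2278-08-14


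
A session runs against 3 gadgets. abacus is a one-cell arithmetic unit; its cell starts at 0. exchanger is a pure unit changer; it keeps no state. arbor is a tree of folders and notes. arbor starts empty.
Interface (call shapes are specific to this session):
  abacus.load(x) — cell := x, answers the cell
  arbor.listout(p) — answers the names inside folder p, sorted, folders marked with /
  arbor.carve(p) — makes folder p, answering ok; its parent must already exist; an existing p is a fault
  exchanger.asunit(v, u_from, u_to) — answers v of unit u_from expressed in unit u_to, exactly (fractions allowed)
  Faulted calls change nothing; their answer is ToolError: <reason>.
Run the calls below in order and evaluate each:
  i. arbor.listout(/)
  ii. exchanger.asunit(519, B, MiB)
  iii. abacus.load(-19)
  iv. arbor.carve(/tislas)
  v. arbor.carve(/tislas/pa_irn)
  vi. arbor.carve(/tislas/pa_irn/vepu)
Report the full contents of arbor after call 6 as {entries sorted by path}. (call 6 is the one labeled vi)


Answer: {tislas/, tislas/pa_irn/, tislas/pa_irn/vepu/}

Derivation:
[in] arbor.listout /
= []
[in] exchanger.asunit 519 B MiB
= 519/1048576
[in] abacus.load -19
= -19
[in] arbor.carve /tislas
= ok
[in] arbor.carve /tislas/pa_irn
= ok
[in] arbor.carve /tislas/pa_irn/vepu
= ok


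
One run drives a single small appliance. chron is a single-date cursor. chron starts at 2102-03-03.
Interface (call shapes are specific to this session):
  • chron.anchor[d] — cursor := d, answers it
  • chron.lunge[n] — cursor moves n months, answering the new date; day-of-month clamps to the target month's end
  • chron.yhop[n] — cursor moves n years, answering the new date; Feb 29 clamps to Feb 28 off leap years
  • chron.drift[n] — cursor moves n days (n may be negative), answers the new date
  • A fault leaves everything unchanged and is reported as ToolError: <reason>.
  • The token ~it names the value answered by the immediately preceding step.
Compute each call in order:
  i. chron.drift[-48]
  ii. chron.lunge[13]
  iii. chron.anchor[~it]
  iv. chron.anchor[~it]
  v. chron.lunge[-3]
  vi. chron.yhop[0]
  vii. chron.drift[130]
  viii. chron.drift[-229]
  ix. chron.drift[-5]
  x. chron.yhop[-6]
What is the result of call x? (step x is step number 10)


Step: chron.drift[n: -48]
Result: 2102-01-14
Step: chron.lunge[n: 13]
Result: 2103-02-14
Step: chron.anchor[d: ~it]
Result: 2103-02-14
Step: chron.anchor[d: ~it]
Result: 2103-02-14
Step: chron.lunge[n: -3]
Result: 2102-11-14
Step: chron.yhop[n: 0]
Result: 2102-11-14
Step: chron.drift[n: 130]
Result: 2103-03-24
Step: chron.drift[n: -229]
Result: 2102-08-07
Step: chron.drift[n: -5]
Result: 2102-08-02
Step: chron.yhop[n: -6]
Result: 2096-08-02

Answer: 2096-08-02


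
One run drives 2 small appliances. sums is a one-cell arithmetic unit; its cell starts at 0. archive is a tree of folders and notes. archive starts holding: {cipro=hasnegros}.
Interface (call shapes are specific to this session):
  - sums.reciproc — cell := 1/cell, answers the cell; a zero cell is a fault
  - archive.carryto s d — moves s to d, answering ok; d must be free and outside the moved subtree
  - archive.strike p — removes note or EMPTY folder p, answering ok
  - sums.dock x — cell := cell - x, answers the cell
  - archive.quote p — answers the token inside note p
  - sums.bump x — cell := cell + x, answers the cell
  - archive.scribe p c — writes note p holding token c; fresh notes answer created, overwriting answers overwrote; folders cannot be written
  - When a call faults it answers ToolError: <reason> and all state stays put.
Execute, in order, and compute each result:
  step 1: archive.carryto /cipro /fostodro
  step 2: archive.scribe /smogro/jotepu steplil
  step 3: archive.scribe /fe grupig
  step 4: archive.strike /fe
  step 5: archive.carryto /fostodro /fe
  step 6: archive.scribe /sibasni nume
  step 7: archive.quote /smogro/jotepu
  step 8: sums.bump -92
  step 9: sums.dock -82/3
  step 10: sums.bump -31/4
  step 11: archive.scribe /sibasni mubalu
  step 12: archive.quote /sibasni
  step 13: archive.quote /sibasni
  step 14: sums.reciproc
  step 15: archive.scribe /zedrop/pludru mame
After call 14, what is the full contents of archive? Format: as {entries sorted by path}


;; archive.carryto(s='/cipro', d='/fostodro') : ok
;; archive.scribe(p='/smogro/jotepu', c='steplil') : ToolError: no parent
;; archive.scribe(p='/fe', c='grupig') : created
;; archive.strike(p='/fe') : ok
;; archive.carryto(s='/fostodro', d='/fe') : ok
;; archive.scribe(p='/sibasni', c='nume') : created
;; archive.quote(p='/smogro/jotepu') : ToolError: not found
;; sums.bump(x='-92') : -92
;; sums.dock(x='-82/3') : -194/3
;; sums.bump(x='-31/4') : -869/12
;; archive.scribe(p='/sibasni', c='mubalu') : overwrote
;; archive.quote(p='/sibasni') : mubalu
;; archive.quote(p='/sibasni') : mubalu
;; sums.reciproc() : -12/869
;; archive.scribe(p='/zedrop/pludru', c='mame') : ToolError: no parent

Answer: {fe=hasnegros, sibasni=mubalu}


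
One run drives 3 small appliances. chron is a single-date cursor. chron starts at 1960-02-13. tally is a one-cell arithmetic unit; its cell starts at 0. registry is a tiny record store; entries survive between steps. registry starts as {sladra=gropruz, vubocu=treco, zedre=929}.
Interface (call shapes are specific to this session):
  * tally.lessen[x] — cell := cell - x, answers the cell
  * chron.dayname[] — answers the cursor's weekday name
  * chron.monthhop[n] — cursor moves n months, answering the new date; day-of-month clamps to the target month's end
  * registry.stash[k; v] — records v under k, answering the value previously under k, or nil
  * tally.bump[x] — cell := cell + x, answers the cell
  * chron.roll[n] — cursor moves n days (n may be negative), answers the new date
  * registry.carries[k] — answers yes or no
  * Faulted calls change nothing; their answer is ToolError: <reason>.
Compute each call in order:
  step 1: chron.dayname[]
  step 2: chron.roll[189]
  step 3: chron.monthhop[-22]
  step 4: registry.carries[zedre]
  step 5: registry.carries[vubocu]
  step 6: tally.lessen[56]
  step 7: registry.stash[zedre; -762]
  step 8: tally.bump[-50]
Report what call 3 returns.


Do: dayname[]
See: Saturday
Do: roll[189]
See: 1960-08-20
Do: monthhop[-22]
See: 1958-10-20
Do: carries[zedre]
See: yes
Do: carries[vubocu]
See: yes
Do: lessen[56]
See: -56
Do: stash[zedre; -762]
See: 929
Do: bump[-50]
See: -106

Answer: 1958-10-20
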